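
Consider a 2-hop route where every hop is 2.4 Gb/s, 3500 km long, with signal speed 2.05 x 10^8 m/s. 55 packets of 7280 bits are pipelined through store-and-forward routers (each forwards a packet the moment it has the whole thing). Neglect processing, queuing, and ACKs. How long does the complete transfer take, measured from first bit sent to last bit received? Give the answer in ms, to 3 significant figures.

34.3 ms

Per-hop transmission t_tx = L/R = 7280/2400000000 = 0.00303333 ms.
Per-hop propagation t_prop = 3500000/2.05e+08 = 17.0732 ms.
Pipeline fill: first packet needs 2·t_tx to clear all hops; remaining 54 packets each add one t_tx.
Total = (2+55-1)·t_tx + 2·t_prop = 56·0.00303333 + 2·17.0732 = 34.3 ms.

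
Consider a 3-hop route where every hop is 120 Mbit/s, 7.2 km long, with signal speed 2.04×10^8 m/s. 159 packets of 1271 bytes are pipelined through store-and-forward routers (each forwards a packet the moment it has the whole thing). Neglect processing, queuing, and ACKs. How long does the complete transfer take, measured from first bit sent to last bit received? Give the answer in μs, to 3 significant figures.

Per-hop transmission t_tx = L/R = 10168/120000000 = 84.7333 μs.
Per-hop propagation t_prop = 7200/204000000 = 35.2941 μs.
Pipeline fill: first packet needs 3·t_tx to clear all hops; remaining 158 packets each add one t_tx.
Total = (3+159-1)·t_tx + 3·t_prop = 161·84.7333 + 3·35.2941 = 13700 μs.

13700 μs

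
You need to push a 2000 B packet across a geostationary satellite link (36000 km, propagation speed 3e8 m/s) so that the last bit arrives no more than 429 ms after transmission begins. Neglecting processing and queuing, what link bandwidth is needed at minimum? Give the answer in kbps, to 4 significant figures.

L = 16000 bits.
Propagation delay = 36000000 / 300000000 = 120 ms.
Transmission budget = 429 − 120 = 309 ms.
R ≥ L / t_tx = 16000 bits / 0.309 s = 51.78 kbps.

51.78 kbps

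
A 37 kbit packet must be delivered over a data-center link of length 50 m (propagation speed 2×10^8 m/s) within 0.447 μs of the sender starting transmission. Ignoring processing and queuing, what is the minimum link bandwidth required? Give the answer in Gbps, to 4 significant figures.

Propagation delay = 50 / 200000000 = 0.25 μs.
Transmission budget = 0.447 − 0.25 = 0.197 μs.
R ≥ L / t_tx = 37000 bits / 1.97e-07 s = 187.8 Gbps.

187.8 Gbps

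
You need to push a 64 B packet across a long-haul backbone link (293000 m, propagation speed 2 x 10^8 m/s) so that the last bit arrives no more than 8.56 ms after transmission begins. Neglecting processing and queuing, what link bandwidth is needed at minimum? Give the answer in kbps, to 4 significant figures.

72.16 kbps

L = 512 bits.
Propagation delay = 293000 / 200000000 = 1.465 ms.
Transmission budget = 8.56 − 1.465 = 7.095 ms.
R ≥ L / t_tx = 512 bits / 0.007095 s = 72.16 kbps.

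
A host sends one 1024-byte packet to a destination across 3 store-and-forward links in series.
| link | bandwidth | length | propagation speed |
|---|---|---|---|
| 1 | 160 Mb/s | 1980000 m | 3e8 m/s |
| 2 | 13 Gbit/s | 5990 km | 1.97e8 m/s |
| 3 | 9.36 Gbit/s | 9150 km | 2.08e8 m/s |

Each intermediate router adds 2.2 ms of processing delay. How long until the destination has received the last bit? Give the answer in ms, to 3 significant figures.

85.4 ms

L = 1024 × 8 = 8192 bits.
Transmission delays (L/R per hop): 0.0512, 0.000630154, 0.000875214 ms; sum = 0.0527054 ms.
Propagation delays (d/s per hop): 6.6, 30.4061, 43.9904 ms; sum = 80.9965 ms.
Processing at 2 router(s): 2 × 2.2 ms = 4.4 ms.
End-to-end = 85.4 ms.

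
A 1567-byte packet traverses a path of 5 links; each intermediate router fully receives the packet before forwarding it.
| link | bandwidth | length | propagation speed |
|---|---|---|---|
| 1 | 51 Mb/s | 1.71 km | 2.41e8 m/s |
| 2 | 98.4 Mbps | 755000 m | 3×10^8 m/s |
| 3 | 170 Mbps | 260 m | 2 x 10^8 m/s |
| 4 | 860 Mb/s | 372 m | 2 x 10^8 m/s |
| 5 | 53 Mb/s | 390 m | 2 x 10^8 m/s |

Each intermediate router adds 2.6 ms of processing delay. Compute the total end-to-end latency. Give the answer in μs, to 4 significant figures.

13630 μs

L = 1567 × 8 = 12536 bits.
Transmission delays (L/R per hop): 245.804, 127.398, 73.7412, 14.5767, 236.528 μs; sum = 698.049 μs.
Propagation delays (d/s per hop): 7.09544, 2516.67, 1.3, 1.86, 1.95 μs; sum = 2528.87 μs.
Processing at 4 router(s): 4 × 2.6 ms = 10400 μs.
End-to-end = 13630 μs.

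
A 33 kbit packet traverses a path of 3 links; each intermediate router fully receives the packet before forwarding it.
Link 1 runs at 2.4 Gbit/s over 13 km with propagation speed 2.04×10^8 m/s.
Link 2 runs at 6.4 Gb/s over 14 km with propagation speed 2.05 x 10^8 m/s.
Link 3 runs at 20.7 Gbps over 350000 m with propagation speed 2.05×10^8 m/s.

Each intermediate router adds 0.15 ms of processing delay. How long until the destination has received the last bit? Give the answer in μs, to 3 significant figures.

2160 μs

L = 33000 bits.
Transmission delays (L/R per hop): 13.75, 5.15625, 1.5942 μs; sum = 20.5005 μs.
Propagation delays (d/s per hop): 63.7255, 68.2927, 1707.32 μs; sum = 1839.34 μs.
Processing at 2 router(s): 2 × 0.15 ms = 300 μs.
End-to-end = 2160 μs.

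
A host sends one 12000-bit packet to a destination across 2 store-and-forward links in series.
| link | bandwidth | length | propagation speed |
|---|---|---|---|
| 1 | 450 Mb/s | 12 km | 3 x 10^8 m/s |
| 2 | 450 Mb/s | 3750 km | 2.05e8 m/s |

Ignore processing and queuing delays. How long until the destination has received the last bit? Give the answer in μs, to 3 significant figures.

18400 μs

Transmission delay per hop = L/R = 12000/450000000 = 26.6667 μs; 2 hops → 53.3333 μs.
Propagation delays (d/s per hop): 40, 18292.7 μs; sum = 18332.7 μs.
End-to-end = 18400 μs.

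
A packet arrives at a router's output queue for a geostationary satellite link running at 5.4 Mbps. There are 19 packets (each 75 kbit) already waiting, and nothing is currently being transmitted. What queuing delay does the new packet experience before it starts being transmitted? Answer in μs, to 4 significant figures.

Each queued packet: L/R = 75000/5400000 = 13888.9 μs.
19 queued → 263889 μs.
Queuing delay = 263900 μs.

263900 μs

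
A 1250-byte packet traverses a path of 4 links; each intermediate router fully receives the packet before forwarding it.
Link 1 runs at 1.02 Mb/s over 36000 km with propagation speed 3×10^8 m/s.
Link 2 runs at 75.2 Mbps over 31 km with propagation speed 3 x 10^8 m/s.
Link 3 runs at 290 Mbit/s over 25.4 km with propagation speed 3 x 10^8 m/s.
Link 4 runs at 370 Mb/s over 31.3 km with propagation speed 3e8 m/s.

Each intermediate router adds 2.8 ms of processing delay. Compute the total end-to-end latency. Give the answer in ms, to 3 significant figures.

139 ms

L = 1250 × 8 = 10000 bits.
Transmission delays (L/R per hop): 9.80392, 0.132979, 0.0344828, 0.027027 ms; sum = 9.99841 ms.
Propagation delays (d/s per hop): 120, 0.103333, 0.0846667, 0.104333 ms; sum = 120.292 ms.
Processing at 3 router(s): 3 × 2.8 ms = 8.4 ms.
End-to-end = 139 ms.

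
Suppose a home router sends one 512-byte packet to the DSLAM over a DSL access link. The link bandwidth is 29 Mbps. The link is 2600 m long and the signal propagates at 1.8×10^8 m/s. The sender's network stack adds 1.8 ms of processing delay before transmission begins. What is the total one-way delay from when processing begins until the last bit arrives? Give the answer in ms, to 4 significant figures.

L = 512 × 8 = 4096 bits.
Transmission delay = L/R = 4096 / 29000000 = 0.141241 ms.
Propagation delay = d/s = 2600 m / 180000000 m/s = 0.0144444 ms.
Plus processing delay 1.8 ms = 1.8 ms.
Total = 1.956 ms.

1.956 ms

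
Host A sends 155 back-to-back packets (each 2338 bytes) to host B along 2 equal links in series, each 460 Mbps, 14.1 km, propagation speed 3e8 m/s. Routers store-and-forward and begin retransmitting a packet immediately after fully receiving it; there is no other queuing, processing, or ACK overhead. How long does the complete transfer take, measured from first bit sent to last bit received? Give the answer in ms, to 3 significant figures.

6.44 ms

Per-hop transmission t_tx = L/R = 18704/460000000 = 0.0406609 ms.
Per-hop propagation t_prop = 14100/300000000 = 0.047 ms.
Pipeline fill: first packet needs 2·t_tx to clear all hops; remaining 154 packets each add one t_tx.
Total = (2+155-1)·t_tx + 2·t_prop = 156·0.0406609 + 2·0.047 = 6.44 ms.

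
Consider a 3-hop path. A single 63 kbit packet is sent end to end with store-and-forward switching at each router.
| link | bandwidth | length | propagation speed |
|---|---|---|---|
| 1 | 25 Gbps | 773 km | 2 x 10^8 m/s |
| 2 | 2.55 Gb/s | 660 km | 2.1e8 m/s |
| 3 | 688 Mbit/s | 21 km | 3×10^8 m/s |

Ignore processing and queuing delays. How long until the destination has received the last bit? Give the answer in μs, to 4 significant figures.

7197 μs

L = 63000 bits.
Transmission delays (L/R per hop): 2.52, 24.7059, 91.5698 μs; sum = 118.796 μs.
Propagation delays (d/s per hop): 3865, 3142.86, 70 μs; sum = 7077.86 μs.
End-to-end = 7197 μs.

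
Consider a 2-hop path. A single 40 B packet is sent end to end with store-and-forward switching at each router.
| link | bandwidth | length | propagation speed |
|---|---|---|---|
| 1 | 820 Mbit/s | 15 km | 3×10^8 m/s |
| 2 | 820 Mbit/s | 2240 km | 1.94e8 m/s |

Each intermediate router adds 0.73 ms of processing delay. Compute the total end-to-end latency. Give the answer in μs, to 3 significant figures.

L = 40 × 8 = 320 bits.
Transmission delay per hop = L/R = 320/820000000 = 0.390244 μs; 2 hops → 0.780488 μs.
Propagation delays (d/s per hop): 50, 11546.4 μs; sum = 11596.4 μs.
Processing at 1 router(s): 1 × 0.73 ms = 730 μs.
End-to-end = 12300 μs.

12300 μs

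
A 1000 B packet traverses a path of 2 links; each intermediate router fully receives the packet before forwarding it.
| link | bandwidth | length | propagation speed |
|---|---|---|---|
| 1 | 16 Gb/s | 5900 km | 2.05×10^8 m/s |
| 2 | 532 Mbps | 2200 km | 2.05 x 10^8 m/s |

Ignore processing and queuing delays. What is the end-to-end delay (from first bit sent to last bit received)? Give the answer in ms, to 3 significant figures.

L = 1000 × 8 = 8000 bits.
Transmission delays (L/R per hop): 0.0005, 0.0150376 ms; sum = 0.0155376 ms.
Propagation delays (d/s per hop): 28.7805, 10.7317 ms; sum = 39.5122 ms.
End-to-end = 39.5 ms.

39.5 ms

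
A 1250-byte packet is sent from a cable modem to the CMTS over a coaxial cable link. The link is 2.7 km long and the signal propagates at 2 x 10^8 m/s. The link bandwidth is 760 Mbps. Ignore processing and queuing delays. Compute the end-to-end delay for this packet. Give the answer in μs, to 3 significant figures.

L = 1250 × 8 = 10000 bits.
Transmission delay = L/R = 10000 / 760000000 = 13.1579 μs.
Propagation delay = d/s = 2700 m / 200000000 m/s = 13.5 μs.
Total = 26.7 μs.

26.7 μs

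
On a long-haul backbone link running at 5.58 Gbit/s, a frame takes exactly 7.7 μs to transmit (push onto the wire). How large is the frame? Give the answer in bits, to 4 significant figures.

42970 bits

L = R × t_tx = 5580000000 b/s × 7.7e-06 s = 42966 bits.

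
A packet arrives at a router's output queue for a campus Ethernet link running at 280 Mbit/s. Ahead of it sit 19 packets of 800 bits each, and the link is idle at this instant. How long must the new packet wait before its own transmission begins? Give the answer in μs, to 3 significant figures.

54.3 μs

Each queued packet: L/R = 800/280000000 = 2.85714 μs.
19 queued → 54.2857 μs.
Queuing delay = 54.3 μs.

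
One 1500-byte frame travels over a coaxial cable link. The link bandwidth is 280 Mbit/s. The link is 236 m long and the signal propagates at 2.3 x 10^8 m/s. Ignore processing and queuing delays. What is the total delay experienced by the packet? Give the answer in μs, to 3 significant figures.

L = 1500 × 8 = 12000 bits.
Transmission delay = L/R = 12000 / 280000000 = 42.8571 μs.
Propagation delay = d/s = 236 m / 2.3e+08 m/s = 1.02609 μs.
Total = 43.9 μs.

43.9 μs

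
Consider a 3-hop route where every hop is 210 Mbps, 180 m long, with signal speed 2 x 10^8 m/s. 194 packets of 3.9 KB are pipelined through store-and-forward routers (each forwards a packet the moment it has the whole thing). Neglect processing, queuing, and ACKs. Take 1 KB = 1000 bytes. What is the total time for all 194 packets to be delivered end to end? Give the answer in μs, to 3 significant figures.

29100 μs

Per-hop transmission t_tx = L/R = 31200/210000000 = 148.571 μs.
Per-hop propagation t_prop = 180/200000000 = 0.9 μs.
Pipeline fill: first packet needs 3·t_tx to clear all hops; remaining 193 packets each add one t_tx.
Total = (3+194-1)·t_tx + 3·t_prop = 196·148.571 + 3·0.9 = 29100 μs.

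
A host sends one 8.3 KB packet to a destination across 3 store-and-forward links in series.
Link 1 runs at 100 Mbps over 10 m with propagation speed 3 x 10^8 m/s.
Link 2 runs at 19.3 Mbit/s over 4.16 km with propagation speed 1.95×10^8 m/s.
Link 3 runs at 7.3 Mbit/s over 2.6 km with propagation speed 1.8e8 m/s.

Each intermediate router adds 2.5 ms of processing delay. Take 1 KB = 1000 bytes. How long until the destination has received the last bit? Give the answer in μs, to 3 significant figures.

18200 μs

L = 66400 bits.
Transmission delays (L/R per hop): 664, 3440.41, 9095.89 μs; sum = 13200.3 μs.
Propagation delays (d/s per hop): 0.0333333, 21.3333, 14.4444 μs; sum = 35.8111 μs.
Processing at 2 router(s): 2 × 2.5 ms = 5000 μs.
End-to-end = 18200 μs.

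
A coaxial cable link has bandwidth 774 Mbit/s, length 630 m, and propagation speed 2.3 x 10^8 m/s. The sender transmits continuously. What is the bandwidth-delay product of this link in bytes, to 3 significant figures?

265 bytes

Propagation delay = 630 / 2.3e+08 = 2.73913e-06 s.
BDP = R × t_prop = 774000000 × 2.73913e-06 = 2120.09 bits.
In bytes: 2120.09/8 = 265 bytes.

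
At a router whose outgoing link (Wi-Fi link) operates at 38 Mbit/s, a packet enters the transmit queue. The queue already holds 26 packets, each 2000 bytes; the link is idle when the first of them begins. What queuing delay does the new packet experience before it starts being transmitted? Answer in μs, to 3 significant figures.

Each queued packet: L/R = 16000/38000000 = 421.053 μs.
26 queued → 10947.4 μs.
Queuing delay = 10900 μs.

10900 μs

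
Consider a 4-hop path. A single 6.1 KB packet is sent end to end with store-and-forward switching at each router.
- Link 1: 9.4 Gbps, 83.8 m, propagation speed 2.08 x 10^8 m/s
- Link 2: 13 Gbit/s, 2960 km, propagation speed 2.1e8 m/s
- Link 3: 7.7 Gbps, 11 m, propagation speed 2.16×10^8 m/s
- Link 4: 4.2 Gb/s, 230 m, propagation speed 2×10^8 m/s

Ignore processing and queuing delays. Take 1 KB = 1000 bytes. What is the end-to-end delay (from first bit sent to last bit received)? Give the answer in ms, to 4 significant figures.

L = 48800 bits.
Transmission delays (L/R per hop): 0.00519149, 0.00375385, 0.00633766, 0.011619 ms; sum = 0.026902 ms.
Propagation delays (d/s per hop): 0.000402885, 14.0952, 5.09259e-05, 0.00115 ms; sum = 14.0968 ms.
End-to-end = 14.12 ms.

14.12 ms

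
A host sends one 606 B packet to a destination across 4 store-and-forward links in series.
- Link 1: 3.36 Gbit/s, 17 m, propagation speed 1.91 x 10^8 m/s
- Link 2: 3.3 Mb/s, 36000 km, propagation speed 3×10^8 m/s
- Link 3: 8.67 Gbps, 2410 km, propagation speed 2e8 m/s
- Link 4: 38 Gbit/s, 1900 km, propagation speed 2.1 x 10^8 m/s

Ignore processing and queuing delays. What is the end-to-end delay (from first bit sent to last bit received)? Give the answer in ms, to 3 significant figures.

L = 606 × 8 = 4848 bits.
Transmission delays (L/R per hop): 0.00144286, 1.46909, 0.00055917, 0.000127579 ms; sum = 1.47122 ms.
Propagation delays (d/s per hop): 8.90052e-05, 120, 12.05, 9.04762 ms; sum = 141.098 ms.
End-to-end = 143 ms.

143 ms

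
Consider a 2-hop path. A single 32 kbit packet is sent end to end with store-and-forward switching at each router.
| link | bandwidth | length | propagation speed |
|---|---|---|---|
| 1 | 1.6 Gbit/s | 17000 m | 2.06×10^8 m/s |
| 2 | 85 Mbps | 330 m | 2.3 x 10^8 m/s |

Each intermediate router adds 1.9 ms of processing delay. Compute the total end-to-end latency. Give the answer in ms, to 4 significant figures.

L = 32000 bits.
Transmission delays (L/R per hop): 0.02, 0.376471 ms; sum = 0.396471 ms.
Propagation delays (d/s per hop): 0.0825243, 0.00143478 ms; sum = 0.0839591 ms.
Processing at 1 router(s): 1 × 1.9 ms = 1.9 ms.
End-to-end = 2.380 ms.

2.380 ms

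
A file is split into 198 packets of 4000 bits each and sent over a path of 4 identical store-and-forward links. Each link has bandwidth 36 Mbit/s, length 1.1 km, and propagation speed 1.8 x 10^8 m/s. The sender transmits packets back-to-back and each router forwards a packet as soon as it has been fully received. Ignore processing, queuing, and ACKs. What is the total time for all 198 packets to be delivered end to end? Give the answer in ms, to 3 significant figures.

22.4 ms

Per-hop transmission t_tx = L/R = 4000/36000000 = 0.111111 ms.
Per-hop propagation t_prop = 1100/180000000 = 0.00611111 ms.
Pipeline fill: first packet needs 4·t_tx to clear all hops; remaining 197 packets each add one t_tx.
Total = (4+198-1)·t_tx + 4·t_prop = 201·0.111111 + 4·0.00611111 = 22.4 ms.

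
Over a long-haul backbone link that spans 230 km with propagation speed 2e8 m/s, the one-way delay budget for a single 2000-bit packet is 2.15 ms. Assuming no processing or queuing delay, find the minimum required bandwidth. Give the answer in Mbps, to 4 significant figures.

2.000 Mbps

Propagation delay = 230000 / 200000000 = 1.15 ms.
Transmission budget = 2.15 − 1.15 = 1 ms.
R ≥ L / t_tx = 2000 bits / 0.001 s = 2.000 Mbps.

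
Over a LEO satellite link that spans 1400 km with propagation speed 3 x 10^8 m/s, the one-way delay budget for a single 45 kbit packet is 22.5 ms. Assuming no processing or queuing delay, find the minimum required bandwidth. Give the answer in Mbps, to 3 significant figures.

2.52 Mbps

Propagation delay = 1400000 / 300000000 = 4.66667 ms.
Transmission budget = 22.5 − 4.66667 = 17.8333 ms.
R ≥ L / t_tx = 45000 bits / 0.0178333 s = 2.52 Mbps.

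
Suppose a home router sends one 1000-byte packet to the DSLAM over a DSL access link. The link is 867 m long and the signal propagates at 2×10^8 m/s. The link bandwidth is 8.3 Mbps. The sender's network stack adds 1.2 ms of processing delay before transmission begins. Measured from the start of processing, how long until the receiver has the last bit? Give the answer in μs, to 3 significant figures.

2170 μs

L = 1000 × 8 = 8000 bits.
Transmission delay = L/R = 8000 / 8.3e+06 = 963.855 μs.
Propagation delay = d/s = 867 m / 200000000 m/s = 4.335 μs.
Plus processing delay 1.2 ms = 1200 μs.
Total = 2170 μs.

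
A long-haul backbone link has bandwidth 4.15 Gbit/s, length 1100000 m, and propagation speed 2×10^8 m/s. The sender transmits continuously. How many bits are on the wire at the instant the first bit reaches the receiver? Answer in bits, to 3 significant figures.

Propagation delay = 1100000 / 200000000 = 0.0055 s.
BDP = R × t_prop = 4.15e+09 × 0.0055 = 22825000 bits.

22800000 bits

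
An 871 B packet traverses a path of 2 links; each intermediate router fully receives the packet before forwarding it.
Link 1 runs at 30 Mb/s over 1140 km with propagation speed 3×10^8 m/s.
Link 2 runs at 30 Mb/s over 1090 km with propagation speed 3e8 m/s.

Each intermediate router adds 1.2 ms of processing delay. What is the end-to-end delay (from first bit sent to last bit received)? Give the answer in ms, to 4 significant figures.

L = 871 × 8 = 6968 bits.
Transmission delay per hop = L/R = 6968/30000000 = 0.232267 ms; 2 hops → 0.464533 ms.
Propagation delays (d/s per hop): 3.8, 3.63333 ms; sum = 7.43333 ms.
Processing at 1 router(s): 1 × 1.2 ms = 1.2 ms.
End-to-end = 9.098 ms.

9.098 ms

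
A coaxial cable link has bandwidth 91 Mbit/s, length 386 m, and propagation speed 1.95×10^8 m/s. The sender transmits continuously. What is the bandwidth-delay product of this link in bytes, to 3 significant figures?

22.5 bytes

Propagation delay = 386 / 195000000 = 1.97949e-06 s.
BDP = R × t_prop = 91000000 × 1.97949e-06 = 180.133 bits.
In bytes: 180.133/8 = 22.5 bytes.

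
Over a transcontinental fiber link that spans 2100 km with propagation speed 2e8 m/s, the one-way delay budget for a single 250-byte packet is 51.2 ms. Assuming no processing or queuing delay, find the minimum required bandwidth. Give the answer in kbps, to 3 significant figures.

49.1 kbps

L = 2000 bits.
Propagation delay = 2100000 / 200000000 = 10.5 ms.
Transmission budget = 51.2 − 10.5 = 40.7 ms.
R ≥ L / t_tx = 2000 bits / 0.0407 s = 49.1 kbps.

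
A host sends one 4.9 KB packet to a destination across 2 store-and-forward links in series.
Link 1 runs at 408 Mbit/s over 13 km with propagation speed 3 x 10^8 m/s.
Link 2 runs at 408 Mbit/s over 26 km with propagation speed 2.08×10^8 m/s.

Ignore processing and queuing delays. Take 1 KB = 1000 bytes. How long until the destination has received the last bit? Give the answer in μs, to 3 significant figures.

L = 39200 bits.
Transmission delay per hop = L/R = 39200/408000000 = 96.0784 μs; 2 hops → 192.157 μs.
Propagation delays (d/s per hop): 43.3333, 125 μs; sum = 168.333 μs.
End-to-end = 360 μs.

360 μs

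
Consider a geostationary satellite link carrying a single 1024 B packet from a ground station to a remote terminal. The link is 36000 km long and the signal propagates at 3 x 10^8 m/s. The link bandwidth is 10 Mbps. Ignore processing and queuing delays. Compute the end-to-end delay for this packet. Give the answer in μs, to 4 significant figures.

120800 μs

L = 1024 × 8 = 8192 bits.
Transmission delay = L/R = 8192 / 10000000 = 819.2 μs.
Propagation delay = d/s = 36000000 m / 300000000 m/s = 120000 μs.
Total = 120800 μs.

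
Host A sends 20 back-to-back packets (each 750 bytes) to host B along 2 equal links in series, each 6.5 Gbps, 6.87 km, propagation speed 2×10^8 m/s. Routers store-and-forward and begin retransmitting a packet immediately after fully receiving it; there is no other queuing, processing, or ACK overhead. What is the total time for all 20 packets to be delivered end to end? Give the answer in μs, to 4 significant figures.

Per-hop transmission t_tx = L/R = 6000/6500000000 = 0.923077 μs.
Per-hop propagation t_prop = 6870/200000000 = 34.35 μs.
Pipeline fill: first packet needs 2·t_tx to clear all hops; remaining 19 packets each add one t_tx.
Total = (2+20-1)·t_tx + 2·t_prop = 21·0.923077 + 2·34.35 = 88.08 μs.

88.08 μs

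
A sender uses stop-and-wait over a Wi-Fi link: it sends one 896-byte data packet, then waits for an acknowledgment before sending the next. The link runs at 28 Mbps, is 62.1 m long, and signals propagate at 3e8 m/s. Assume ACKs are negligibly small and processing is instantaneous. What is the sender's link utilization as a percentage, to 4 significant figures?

99.84 %

t_tx = L/R = 7168/28000000 = 0.000256 s.
t_prop = 62.1/300000000 = 2.07e-07 s; RTT = 4.14e-07 s.
Cycle = t_tx + RTT = 0.000256414 s.
Utilization = t_tx / cycle = 0.000256/0.000256414 = 99.84 %.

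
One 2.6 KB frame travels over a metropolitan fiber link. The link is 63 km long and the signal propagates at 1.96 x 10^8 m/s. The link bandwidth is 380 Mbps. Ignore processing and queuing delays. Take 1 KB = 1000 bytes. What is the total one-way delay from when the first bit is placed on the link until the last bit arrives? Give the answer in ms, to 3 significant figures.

0.376 ms

L = 20800 bits.
Transmission delay = L/R = 20800 / 380000000 = 0.0547368 ms.
Propagation delay = d/s = 63000 m / 196000000 m/s = 0.321429 ms.
Total = 0.376 ms.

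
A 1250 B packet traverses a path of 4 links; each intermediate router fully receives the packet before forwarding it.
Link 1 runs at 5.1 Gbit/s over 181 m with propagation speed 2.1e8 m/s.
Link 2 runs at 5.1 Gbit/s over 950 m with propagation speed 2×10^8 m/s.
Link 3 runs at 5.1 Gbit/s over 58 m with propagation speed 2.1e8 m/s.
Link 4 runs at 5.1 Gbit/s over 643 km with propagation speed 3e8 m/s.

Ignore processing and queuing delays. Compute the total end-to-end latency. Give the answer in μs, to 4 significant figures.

L = 1250 × 8 = 10000 bits.
Transmission delay per hop = L/R = 10000/5100000000 = 1.96078 μs; 4 hops → 7.84314 μs.
Propagation delays (d/s per hop): 0.861905, 4.75, 0.27619, 2143.33 μs; sum = 2149.22 μs.
End-to-end = 2157 μs.

2157 μs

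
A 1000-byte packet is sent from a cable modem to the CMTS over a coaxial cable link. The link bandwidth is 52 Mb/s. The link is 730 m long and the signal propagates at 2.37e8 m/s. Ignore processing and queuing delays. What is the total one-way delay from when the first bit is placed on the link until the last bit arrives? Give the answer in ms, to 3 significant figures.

0.157 ms

L = 1000 × 8 = 8000 bits.
Transmission delay = L/R = 8000 / 52000000 = 0.153846 ms.
Propagation delay = d/s = 730 m / 237000000 m/s = 0.00308017 ms.
Total = 0.157 ms.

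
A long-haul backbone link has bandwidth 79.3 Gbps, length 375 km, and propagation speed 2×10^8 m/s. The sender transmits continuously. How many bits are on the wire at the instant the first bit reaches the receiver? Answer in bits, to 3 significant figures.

Propagation delay = 375000 / 200000000 = 0.001875 s.
BDP = R × t_prop = 79300000000 × 0.001875 = 148688000 bits.

149000000 bits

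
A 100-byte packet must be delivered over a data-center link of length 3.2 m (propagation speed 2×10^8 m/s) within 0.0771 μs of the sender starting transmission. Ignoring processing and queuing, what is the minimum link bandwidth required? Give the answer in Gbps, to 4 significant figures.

L = 800 bits.
Propagation delay = 3.2 / 200000000 = 0.016 μs.
Transmission budget = 0.0771 − 0.016 = 0.0611 μs.
R ≥ L / t_tx = 800 bits / 6.11e-08 s = 13.09 Gbps.

13.09 Gbps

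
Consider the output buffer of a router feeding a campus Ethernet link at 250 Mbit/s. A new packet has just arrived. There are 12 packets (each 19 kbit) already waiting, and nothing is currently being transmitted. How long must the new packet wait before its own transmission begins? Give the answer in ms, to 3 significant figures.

Each queued packet: L/R = 19000/250000000 = 0.076 ms.
12 queued → 0.912 ms.
Queuing delay = 0.912 ms.

0.912 ms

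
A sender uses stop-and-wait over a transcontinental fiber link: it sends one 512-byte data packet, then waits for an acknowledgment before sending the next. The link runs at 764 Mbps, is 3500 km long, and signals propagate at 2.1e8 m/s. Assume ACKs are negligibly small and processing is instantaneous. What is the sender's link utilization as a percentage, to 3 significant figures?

t_tx = L/R = 4096/764000000 = 5.36126e-06 s.
t_prop = 3500000/210000000 = 0.0166667 s; RTT = 0.0333333 s.
Cycle = t_tx + RTT = 0.0333387 s.
Utilization = t_tx / cycle = 5.36126e-06/0.0333387 = 0.0161 %.

0.0161 %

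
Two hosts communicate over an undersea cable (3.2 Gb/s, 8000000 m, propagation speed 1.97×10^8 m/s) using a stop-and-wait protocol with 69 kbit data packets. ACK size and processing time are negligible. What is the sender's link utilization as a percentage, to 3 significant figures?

t_tx = L/R = 69000/3200000000 = 2.15625e-05 s.
t_prop = 8000000/197000000 = 0.0406091 s; RTT = 0.0812183 s.
Cycle = t_tx + RTT = 0.0812398 s.
Utilization = t_tx / cycle = 2.15625e-05/0.0812398 = 0.0265 %.

0.0265 %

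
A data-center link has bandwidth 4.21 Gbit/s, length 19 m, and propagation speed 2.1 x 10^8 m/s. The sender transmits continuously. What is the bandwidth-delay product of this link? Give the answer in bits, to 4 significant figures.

Propagation delay = 19 / 210000000 = 9.04762e-08 s.
BDP = R × t_prop = 4210000000 × 9.04762e-08 = 380.905 bits.

380.9 bits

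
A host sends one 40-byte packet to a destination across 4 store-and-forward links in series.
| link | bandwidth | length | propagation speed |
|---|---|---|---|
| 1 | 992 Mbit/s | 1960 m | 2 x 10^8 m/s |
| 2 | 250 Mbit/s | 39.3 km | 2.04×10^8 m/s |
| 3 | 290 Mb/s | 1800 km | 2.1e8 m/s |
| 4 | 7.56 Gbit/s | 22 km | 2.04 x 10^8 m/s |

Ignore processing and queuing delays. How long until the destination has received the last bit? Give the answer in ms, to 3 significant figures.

L = 40 × 8 = 320 bits.
Transmission delays (L/R per hop): 0.000322581, 0.00128, 0.00110345, 4.2328e-05 ms; sum = 0.00274836 ms.
Propagation delays (d/s per hop): 0.0098, 0.192647, 8.57143, 0.107843 ms; sum = 8.88172 ms.
End-to-end = 8.88 ms.

8.88 ms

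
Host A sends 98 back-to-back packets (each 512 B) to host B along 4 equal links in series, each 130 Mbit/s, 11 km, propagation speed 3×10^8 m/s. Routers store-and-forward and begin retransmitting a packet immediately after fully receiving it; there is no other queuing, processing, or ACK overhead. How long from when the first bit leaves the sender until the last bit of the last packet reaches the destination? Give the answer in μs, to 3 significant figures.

Per-hop transmission t_tx = L/R = 4096/130000000 = 31.5077 μs.
Per-hop propagation t_prop = 11000/300000000 = 36.6667 μs.
Pipeline fill: first packet needs 4·t_tx to clear all hops; remaining 97 packets each add one t_tx.
Total = (4+98-1)·t_tx + 4·t_prop = 101·31.5077 + 4·36.6667 = 3330 μs.

3330 μs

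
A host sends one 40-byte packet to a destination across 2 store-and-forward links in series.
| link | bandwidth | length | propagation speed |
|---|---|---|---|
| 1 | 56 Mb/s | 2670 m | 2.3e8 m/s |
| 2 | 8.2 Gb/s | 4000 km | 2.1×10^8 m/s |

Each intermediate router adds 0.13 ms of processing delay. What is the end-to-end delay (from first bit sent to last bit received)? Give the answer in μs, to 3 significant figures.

L = 40 × 8 = 320 bits.
Transmission delays (L/R per hop): 5.71429, 0.0390244 μs; sum = 5.75331 μs.
Propagation delays (d/s per hop): 11.6087, 19047.6 μs; sum = 19059.2 μs.
Processing at 1 router(s): 1 × 0.13 ms = 130 μs.
End-to-end = 19200 μs.

19200 μs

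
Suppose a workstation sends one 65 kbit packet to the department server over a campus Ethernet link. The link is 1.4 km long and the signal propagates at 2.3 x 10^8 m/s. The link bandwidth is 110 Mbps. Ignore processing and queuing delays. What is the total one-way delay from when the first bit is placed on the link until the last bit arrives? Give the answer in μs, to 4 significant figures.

597.0 μs

L = 65000 bits.
Transmission delay = L/R = 65000 / 110000000 = 590.909 μs.
Propagation delay = d/s = 1400 m / 2.3e+08 m/s = 6.08696 μs.
Total = 597.0 μs.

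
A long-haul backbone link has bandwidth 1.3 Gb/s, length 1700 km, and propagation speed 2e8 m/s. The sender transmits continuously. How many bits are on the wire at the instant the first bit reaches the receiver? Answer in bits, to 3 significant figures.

Propagation delay = 1700000 / 200000000 = 0.0085 s.
BDP = R × t_prop = 1300000000 × 0.0085 = 11050000 bits.

11100000 bits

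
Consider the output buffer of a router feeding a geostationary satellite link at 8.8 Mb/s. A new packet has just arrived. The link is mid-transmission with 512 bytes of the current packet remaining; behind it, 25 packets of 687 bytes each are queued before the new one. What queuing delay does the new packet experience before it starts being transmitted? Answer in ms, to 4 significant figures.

Each queued packet: L/R = 5496/8800000 = 0.624545 ms.
25 queued → 15.6136 ms.
Plus remaining 4096 bits of current packet: 0.465455 ms.
Queuing delay = 16.08 ms.

16.08 ms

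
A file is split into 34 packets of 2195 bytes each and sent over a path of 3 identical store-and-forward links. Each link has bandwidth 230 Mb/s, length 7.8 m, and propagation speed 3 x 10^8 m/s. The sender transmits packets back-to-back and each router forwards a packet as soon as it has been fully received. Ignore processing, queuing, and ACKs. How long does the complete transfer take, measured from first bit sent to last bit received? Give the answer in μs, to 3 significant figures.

2750 μs

Per-hop transmission t_tx = L/R = 17560/230000000 = 76.3478 μs.
Per-hop propagation t_prop = 7.8/300000000 = 0.026 μs.
Pipeline fill: first packet needs 3·t_tx to clear all hops; remaining 33 packets each add one t_tx.
Total = (3+34-1)·t_tx + 3·t_prop = 36·76.3478 + 3·0.026 = 2750 μs.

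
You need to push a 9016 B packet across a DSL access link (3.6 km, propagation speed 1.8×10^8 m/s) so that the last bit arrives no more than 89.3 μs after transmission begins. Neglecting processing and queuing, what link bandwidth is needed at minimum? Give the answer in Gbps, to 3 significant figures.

L = 72128 bits.
Propagation delay = 3600 / 180000000 = 20 μs.
Transmission budget = 89.3 − 20 = 69.3 μs.
R ≥ L / t_tx = 72128 bits / 6.93e-05 s = 1.04 Gbps.

1.04 Gbps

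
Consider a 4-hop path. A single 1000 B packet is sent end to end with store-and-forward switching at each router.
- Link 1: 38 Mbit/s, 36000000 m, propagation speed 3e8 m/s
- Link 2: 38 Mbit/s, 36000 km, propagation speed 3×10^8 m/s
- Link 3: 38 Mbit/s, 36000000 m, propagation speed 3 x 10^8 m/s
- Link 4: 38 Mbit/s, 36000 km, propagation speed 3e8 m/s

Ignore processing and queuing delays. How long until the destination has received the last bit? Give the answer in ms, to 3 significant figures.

L = 1000 × 8 = 8000 bits.
Transmission delay per hop = L/R = 8000/38000000 = 0.210526 ms; 4 hops → 0.842105 ms.
Propagation delays (d/s per hop): 120, 120, 120, 120 ms; sum = 480 ms.
End-to-end = 481 ms.

481 ms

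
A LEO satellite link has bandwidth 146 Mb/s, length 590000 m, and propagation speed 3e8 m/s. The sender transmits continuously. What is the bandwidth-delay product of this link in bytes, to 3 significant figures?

Propagation delay = 590000 / 300000000 = 0.00196667 s.
BDP = R × t_prop = 146000000 × 0.00196667 = 287133 bits.
In bytes: 287133/8 = 35900 bytes.

35900 bytes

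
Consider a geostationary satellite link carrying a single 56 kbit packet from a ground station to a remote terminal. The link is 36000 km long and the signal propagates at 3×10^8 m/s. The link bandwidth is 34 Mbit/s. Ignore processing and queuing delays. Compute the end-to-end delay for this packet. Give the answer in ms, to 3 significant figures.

122 ms

L = 56000 bits.
Transmission delay = L/R = 56000 / 34000000 = 1.64706 ms.
Propagation delay = d/s = 36000000 m / 300000000 m/s = 120 ms.
Total = 122 ms.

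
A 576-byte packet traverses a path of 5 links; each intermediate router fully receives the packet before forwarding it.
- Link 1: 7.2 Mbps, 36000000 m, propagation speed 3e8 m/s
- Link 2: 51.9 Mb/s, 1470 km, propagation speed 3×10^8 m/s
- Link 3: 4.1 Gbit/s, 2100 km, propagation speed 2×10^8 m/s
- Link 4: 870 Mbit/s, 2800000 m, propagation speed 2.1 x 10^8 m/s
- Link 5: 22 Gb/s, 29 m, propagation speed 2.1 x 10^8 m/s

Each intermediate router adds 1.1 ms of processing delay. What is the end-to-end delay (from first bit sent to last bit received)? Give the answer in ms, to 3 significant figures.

154 ms

L = 576 × 8 = 4608 bits.
Transmission delays (L/R per hop): 0.64, 0.0887861, 0.0011239, 0.00529655, 0.000209455 ms; sum = 0.735416 ms.
Propagation delays (d/s per hop): 120, 4.9, 10.5, 13.3333, 0.000138095 ms; sum = 148.733 ms.
Processing at 4 router(s): 4 × 1.1 ms = 4.4 ms.
End-to-end = 154 ms.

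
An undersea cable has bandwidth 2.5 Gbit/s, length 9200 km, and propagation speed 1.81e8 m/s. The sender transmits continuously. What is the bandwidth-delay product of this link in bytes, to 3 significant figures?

15900000 bytes

Propagation delay = 9200000 / 181000000 = 0.0508287 s.
BDP = R × t_prop = 2500000000 × 0.0508287 = 127072000 bits.
In bytes: 127072000/8 = 15900000 bytes.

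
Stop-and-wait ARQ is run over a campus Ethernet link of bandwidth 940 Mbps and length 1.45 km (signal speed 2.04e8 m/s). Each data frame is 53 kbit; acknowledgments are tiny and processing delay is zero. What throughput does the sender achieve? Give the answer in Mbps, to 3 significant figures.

t_tx = L/R = 53000/940000000 = 5.6383e-05 s.
t_prop = 1450/204000000 = 7.10784e-06 s; RTT = 1.42157e-05 s.
Cycle = t_tx + RTT = 7.05987e-05 s.
Throughput = L / cycle = 53000 / 7.05987e-05 = 751 Mbps.

751 Mbps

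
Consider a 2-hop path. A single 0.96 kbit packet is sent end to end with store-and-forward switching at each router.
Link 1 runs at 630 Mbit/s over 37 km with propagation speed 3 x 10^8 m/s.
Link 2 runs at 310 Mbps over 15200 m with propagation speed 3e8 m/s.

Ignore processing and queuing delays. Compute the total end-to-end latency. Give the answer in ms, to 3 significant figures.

L = 960 bits.
Transmission delays (L/R per hop): 0.00152381, 0.00309677 ms; sum = 0.00462058 ms.
Propagation delays (d/s per hop): 0.123333, 0.0506667 ms; sum = 0.174 ms.
End-to-end = 0.179 ms.

0.179 ms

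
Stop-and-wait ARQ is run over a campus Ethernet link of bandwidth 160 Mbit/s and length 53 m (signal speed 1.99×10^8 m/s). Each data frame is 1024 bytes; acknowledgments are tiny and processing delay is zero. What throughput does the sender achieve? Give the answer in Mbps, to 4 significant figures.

t_tx = L/R = 8192/160000000 = 5.12e-05 s.
t_prop = 53/199000000 = 2.66332e-07 s; RTT = 5.32663e-07 s.
Cycle = t_tx + RTT = 5.17327e-05 s.
Throughput = L / cycle = 8192 / 5.17327e-05 = 158.4 Mbps.

158.4 Mbps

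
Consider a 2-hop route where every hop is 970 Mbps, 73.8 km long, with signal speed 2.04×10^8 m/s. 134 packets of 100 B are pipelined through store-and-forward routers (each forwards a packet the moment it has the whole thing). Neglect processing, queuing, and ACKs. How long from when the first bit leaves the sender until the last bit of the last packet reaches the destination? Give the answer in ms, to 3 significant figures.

0.835 ms

Per-hop transmission t_tx = L/R = 800/970000000 = 0.000824742 ms.
Per-hop propagation t_prop = 73800/204000000 = 0.361765 ms.
Pipeline fill: first packet needs 2·t_tx to clear all hops; remaining 133 packets each add one t_tx.
Total = (2+134-1)·t_tx + 2·t_prop = 135·0.000824742 + 2·0.361765 = 0.835 ms.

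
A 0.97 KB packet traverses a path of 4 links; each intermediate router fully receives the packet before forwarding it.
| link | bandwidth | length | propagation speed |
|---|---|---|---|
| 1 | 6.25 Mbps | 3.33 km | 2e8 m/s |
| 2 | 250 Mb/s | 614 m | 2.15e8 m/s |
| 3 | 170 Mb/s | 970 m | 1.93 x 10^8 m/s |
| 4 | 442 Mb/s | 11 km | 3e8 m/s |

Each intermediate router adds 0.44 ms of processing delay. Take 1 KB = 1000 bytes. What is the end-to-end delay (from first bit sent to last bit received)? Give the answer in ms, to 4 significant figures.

L = 7760 bits.
Transmission delays (L/R per hop): 1.2416, 0.03104, 0.0456471, 0.0175566 ms; sum = 1.33584 ms.
Propagation delays (d/s per hop): 0.01665, 0.00285581, 0.00502591, 0.0366667 ms; sum = 0.0611984 ms.
Processing at 3 router(s): 3 × 0.44 ms = 1.32 ms.
End-to-end = 2.717 ms.

2.717 ms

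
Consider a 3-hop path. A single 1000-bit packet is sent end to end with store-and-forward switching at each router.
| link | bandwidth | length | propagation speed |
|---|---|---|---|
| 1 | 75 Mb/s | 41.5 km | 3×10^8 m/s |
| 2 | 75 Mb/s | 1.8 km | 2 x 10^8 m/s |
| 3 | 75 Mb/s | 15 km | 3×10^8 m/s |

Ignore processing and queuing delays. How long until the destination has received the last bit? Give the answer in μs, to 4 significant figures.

Transmission delay per hop = L/R = 1000/75000000 = 13.3333 μs; 3 hops → 40 μs.
Propagation delays (d/s per hop): 138.333, 9, 50 μs; sum = 197.333 μs.
End-to-end = 237.3 μs.

237.3 μs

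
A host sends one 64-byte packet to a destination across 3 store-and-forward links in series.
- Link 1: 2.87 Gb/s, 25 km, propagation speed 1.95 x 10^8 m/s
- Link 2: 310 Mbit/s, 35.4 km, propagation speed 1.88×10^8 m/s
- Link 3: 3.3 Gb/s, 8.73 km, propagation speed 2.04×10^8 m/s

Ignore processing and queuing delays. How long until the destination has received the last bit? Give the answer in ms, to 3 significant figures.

0.361 ms

L = 64 × 8 = 512 bits.
Transmission delays (L/R per hop): 0.000178397, 0.00165161, 0.000155152 ms; sum = 0.00198516 ms.
Propagation delays (d/s per hop): 0.128205, 0.188298, 0.0427941 ms; sum = 0.359297 ms.
End-to-end = 0.361 ms.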